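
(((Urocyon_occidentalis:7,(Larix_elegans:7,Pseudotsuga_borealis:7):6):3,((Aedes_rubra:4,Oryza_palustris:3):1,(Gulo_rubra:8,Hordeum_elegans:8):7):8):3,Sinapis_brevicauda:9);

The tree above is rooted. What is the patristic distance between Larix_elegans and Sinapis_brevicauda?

The path runs Larix_elegans → … → MRCA → … → Sinapis_brevicauda; the MRCA is the root of the tree.
Branch lengths along that path: 7 + 6 + 3 + 3 + 9 = 28.

28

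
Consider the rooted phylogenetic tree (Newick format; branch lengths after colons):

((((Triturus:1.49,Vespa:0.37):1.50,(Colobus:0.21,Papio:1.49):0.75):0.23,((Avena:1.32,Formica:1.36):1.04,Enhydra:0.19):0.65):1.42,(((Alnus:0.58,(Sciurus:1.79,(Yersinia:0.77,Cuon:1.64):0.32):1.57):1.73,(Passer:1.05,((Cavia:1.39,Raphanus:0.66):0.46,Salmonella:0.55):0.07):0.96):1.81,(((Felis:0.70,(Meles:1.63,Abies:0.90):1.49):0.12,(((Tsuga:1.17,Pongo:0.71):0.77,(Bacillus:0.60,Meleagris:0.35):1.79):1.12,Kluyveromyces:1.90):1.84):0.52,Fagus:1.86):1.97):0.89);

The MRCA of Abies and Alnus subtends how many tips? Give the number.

The MRCA of Abies and Alnus is the node subtending (((Alnus,(Sciurus,(Yersinia,Cuon))),(Passer,((Cavia,Raphanus),Salmonella))),(((Felis,(Meles,Abies)),(((Tsuga,Pongo),(Bacillus,Meleagris)),Kluyveromyces)),Fagus)).
That clade contains 17 terminal taxa: Abies, Alnus, Bacillus, Cavia, Cuon, Fagus, Felis, Kluyveromyces, Meleagris, Meles, Passer, Pongo, Raphanus, Salmonella, Sciurus, Tsuga, Yersinia.

17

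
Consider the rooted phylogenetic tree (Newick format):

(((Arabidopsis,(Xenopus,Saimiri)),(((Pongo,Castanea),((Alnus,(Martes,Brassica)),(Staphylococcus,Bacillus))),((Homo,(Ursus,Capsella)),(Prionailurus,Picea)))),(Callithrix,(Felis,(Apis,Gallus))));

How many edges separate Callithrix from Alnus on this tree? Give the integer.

8

The MRCA of Callithrix and Alnus is the root of the tree.
From Callithrix up to that node: 2 branches. From Alnus up to the same node: 6 branches. Total: 2 + 6 = 8.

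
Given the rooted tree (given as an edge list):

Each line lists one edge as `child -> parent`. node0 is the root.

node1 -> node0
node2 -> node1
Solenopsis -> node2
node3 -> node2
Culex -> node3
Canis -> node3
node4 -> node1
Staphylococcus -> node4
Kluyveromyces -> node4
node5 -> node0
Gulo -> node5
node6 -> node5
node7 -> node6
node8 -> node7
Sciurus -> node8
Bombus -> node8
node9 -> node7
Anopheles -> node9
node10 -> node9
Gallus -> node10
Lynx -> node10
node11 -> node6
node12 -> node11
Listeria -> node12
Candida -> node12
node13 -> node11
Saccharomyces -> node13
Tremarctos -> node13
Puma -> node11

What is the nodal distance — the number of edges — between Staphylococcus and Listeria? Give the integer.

The MRCA of Staphylococcus and Listeria is the root of the tree.
From Staphylococcus up to that node: 3 branches. From Listeria up to the same node: 5 branches. Total: 3 + 5 = 8.

8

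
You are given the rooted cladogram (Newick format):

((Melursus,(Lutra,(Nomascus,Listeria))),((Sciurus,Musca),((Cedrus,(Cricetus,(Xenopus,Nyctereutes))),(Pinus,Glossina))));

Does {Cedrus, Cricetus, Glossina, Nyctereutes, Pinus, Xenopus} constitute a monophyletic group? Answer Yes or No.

Yes

The most recent common ancestor of these taxa subtends ((Cedrus,(Cricetus,(Xenopus,Nyctereutes))),(Pinus,Glossina)).
That clade has exactly 6 tips — every listed taxon and nothing else — so the group is monophyletic.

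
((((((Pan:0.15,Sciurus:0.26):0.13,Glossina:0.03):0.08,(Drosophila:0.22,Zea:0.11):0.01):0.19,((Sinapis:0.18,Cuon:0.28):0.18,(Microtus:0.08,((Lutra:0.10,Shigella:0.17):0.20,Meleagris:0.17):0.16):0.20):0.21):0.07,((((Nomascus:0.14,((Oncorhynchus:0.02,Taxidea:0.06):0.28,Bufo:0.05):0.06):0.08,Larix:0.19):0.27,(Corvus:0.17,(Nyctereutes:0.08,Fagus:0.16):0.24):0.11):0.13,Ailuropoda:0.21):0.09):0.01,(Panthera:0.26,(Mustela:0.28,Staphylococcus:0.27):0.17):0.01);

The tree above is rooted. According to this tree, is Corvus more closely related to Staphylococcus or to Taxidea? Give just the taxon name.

Taxidea

The MRCA of Corvus and Taxidea subtends (((Nomascus,((Oncorhynchus,Taxidea),Bufo)),Larix),(Corvus,(Nyctereutes,Fagus))) (8 taxa).
The MRCA of Corvus and Staphylococcus is the root, subtending the entire tree (23 taxa).
The first is nested inside the second, so Corvus shares a more recent common ancestor with Taxidea.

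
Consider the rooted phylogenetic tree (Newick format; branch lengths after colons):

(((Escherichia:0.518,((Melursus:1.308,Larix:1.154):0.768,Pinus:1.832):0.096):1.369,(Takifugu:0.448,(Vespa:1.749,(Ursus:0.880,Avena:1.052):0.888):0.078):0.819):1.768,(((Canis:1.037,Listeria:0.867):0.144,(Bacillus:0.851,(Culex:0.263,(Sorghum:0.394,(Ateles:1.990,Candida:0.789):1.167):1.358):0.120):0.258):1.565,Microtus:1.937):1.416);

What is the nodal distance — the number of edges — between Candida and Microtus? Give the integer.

The MRCA of Candida and Microtus is the node subtending (((Canis,Listeria),(Bacillus,(Culex,(Sorghum,(Ateles,Candida))))),Microtus).
From Candida up to that node: 6 branches. From Microtus up to the same node: 1 branch. Total: 6 + 1 = 7.

7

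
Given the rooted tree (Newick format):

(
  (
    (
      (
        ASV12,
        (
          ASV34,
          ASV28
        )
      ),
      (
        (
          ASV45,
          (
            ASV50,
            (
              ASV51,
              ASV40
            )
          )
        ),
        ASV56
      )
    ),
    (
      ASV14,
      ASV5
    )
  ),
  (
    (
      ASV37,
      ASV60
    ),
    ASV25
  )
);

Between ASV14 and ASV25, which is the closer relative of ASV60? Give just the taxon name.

ASV25

The MRCA of ASV60 and ASV25 subtends ((ASV37,ASV60),ASV25) (3 taxa).
The MRCA of ASV60 and ASV14 is the root, subtending the entire tree (13 taxa).
The first is nested inside the second, so ASV60 shares a more recent common ancestor with ASV25.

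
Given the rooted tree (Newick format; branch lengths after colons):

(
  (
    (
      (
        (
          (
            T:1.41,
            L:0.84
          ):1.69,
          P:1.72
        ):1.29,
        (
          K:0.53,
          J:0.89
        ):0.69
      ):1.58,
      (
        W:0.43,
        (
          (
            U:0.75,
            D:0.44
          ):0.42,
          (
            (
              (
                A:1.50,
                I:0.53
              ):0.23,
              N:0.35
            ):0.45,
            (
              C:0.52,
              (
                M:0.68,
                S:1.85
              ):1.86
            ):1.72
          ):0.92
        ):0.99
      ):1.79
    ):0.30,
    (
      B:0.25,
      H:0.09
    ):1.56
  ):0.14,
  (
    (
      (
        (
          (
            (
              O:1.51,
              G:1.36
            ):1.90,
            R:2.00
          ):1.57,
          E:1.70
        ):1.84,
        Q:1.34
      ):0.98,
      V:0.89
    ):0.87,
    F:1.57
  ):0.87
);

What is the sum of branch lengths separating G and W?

12.05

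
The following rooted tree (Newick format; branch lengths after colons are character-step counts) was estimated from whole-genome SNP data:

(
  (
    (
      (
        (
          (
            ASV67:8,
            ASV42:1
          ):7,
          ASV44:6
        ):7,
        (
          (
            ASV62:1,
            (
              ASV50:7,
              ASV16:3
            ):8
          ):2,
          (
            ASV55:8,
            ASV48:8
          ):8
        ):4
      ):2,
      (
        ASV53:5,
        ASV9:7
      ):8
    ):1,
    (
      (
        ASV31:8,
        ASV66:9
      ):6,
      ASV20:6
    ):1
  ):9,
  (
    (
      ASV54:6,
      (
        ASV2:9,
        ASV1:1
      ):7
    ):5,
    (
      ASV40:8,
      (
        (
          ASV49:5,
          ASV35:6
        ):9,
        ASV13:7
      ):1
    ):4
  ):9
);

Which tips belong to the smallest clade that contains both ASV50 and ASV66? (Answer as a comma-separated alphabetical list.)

Tracing ASV50: it sits inside (ASV50,ASV16).
Tracing ASV66: it sits inside (ASV31,ASV66).
The smallest clade enclosing both is (((((ASV67,ASV42),ASV44),((ASV62,(ASV50,ASV16)),(ASV55,ASV48))),(ASV53,ASV9)),((ASV31,ASV66),ASV20)); the answer is its 13 terminal taxa in alphabetical order.

ASV16, ASV20, ASV31, ASV42, ASV44, ASV48, ASV50, ASV53, ASV55, ASV62, ASV66, ASV67, ASV9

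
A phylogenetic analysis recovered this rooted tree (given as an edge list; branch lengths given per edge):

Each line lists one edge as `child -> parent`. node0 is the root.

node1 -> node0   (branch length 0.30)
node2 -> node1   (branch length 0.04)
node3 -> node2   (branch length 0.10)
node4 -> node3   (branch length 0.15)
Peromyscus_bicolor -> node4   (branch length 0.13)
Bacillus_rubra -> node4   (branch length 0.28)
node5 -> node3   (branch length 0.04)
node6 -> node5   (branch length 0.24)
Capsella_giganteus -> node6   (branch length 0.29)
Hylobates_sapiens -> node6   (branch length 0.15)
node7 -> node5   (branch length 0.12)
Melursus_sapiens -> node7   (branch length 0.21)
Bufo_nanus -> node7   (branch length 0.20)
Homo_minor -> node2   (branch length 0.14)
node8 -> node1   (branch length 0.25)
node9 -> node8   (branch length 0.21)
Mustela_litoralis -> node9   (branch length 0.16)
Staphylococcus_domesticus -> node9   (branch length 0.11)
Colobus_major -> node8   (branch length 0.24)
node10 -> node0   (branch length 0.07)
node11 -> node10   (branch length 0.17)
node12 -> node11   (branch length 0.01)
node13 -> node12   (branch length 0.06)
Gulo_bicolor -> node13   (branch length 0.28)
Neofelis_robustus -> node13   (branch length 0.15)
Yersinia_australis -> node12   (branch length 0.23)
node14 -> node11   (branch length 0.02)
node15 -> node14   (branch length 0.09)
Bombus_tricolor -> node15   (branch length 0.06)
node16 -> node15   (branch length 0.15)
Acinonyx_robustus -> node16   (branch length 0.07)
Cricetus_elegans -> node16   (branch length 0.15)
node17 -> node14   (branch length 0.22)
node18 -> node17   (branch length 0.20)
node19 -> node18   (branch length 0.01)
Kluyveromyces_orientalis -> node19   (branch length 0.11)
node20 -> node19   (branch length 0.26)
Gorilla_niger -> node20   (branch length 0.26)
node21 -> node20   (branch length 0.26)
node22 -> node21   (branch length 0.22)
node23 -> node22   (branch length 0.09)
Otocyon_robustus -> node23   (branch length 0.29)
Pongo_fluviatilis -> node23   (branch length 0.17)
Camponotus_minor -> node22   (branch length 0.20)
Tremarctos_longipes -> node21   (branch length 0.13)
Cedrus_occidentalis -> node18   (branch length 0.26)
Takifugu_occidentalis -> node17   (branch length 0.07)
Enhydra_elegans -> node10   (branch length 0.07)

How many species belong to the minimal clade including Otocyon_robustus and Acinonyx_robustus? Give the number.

The MRCA of Otocyon_robustus and Acinonyx_robustus is the node subtending ((Bombus_tricolor,(Acinonyx_robustus,Cricetus_elegans)),(((Kluyveromyces_orientalis,(Gorilla_niger,(((Otocyon_robustus,Pongo_fluviatilis),Camponotus_minor),Tremarctos_longipes))),Cedrus_occidentalis),Takifugu_occidentalis)).
That clade contains 11 terminal taxa: Acinonyx_robustus, Bombus_tricolor, Camponotus_minor, Cedrus_occidentalis, Cricetus_elegans, Gorilla_niger, Kluyveromyces_orientalis, Otocyon_robustus, Pongo_fluviatilis, Takifugu_occidentalis, Tremarctos_longipes.

11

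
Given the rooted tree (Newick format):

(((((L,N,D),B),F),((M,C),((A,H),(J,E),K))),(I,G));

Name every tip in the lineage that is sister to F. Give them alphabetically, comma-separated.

F attaches to the tree at the node subtending (((L,N,D),B),F).
The other lineage descending from that same node — the sister group — is ((L,N,D),B); its 4 tips in alphabetical order are the answer.

B, D, L, N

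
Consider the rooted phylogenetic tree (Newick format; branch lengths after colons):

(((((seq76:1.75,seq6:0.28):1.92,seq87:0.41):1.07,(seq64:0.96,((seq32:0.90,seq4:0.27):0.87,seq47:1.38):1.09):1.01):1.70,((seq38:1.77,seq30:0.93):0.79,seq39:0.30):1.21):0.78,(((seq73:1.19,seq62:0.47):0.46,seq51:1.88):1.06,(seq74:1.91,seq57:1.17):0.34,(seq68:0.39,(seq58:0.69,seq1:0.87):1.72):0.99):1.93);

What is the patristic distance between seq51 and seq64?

9.32

The path runs seq51 → … → MRCA → … → seq64; the MRCA is the root of the tree.
Branch lengths along that path: 1.88 + 1.06 + 1.93 + 0.78 + 1.70 + 1.01 + 0.96 = 9.32.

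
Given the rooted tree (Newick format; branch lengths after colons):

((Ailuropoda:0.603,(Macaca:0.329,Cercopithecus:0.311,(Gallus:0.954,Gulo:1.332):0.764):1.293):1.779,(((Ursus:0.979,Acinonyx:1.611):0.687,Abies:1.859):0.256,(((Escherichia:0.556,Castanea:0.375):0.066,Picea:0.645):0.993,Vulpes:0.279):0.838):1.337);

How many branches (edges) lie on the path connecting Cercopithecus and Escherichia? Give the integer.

8

The MRCA of Cercopithecus and Escherichia is the root of the tree.
From Cercopithecus up to that node: 3 branches. From Escherichia up to the same node: 5 branches. Total: 3 + 5 = 8.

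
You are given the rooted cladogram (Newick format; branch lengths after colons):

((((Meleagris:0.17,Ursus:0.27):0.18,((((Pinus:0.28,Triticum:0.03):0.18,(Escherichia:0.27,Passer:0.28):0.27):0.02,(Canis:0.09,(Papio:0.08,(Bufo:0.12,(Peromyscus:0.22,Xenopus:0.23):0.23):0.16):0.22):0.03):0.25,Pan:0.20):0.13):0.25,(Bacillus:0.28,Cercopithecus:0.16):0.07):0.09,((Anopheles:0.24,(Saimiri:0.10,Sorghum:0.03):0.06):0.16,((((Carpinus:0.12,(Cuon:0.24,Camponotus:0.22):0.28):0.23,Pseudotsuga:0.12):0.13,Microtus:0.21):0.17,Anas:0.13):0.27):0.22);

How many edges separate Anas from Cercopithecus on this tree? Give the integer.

6

The MRCA of Anas and Cercopithecus is the root of the tree.
From Anas up to that node: 3 branches. From Cercopithecus up to the same node: 3 branches. Total: 3 + 3 = 6.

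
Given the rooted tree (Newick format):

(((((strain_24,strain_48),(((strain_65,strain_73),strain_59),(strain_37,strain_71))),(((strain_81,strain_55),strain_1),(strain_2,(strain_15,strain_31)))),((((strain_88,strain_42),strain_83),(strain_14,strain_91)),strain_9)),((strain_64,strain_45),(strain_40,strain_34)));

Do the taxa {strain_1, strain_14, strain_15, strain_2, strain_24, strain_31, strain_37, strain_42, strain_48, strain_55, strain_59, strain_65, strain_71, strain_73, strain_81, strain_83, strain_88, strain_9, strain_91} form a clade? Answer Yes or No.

The most recent common ancestor of these taxa subtends ((((strain_24,strain_48),(((strain_65,strain_73),strain_59),(strain_37,strain_71))),(((strain_81,strain_55),strain_1),(strain_2,(strain_15,strain_31)))),((((strain_88,strain_42),strain_83),(strain_14,strain_91)),strain_9)).
That clade has exactly 19 tips — every listed taxon and nothing else — so the group is monophyletic.

Yes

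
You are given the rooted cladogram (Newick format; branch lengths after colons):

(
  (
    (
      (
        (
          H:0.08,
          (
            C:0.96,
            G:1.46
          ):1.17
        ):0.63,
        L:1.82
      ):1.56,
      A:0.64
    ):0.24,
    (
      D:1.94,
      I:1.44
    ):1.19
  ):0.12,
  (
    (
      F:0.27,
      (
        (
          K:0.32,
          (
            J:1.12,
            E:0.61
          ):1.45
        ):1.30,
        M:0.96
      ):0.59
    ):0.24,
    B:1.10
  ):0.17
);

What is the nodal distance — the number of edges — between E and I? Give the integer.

9

The MRCA of E and I is the root of the tree.
From E up to that node: 6 branches. From I up to the same node: 3 branches. Total: 6 + 3 = 9.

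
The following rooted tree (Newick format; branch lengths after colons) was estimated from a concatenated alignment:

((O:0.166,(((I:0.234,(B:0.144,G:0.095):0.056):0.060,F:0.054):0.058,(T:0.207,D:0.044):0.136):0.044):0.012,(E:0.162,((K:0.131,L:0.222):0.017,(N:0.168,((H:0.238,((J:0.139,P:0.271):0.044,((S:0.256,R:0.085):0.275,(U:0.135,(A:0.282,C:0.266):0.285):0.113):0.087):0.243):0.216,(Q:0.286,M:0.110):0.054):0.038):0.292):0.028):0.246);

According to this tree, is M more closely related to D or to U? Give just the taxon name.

U

The MRCA of M and U subtends ((H,((J,P),((S,R),(U,(A,C))))),(Q,M)) (10 taxa).
The MRCA of M and D is the root, subtending the entire tree (21 taxa).
The first is nested inside the second, so M shares a more recent common ancestor with U.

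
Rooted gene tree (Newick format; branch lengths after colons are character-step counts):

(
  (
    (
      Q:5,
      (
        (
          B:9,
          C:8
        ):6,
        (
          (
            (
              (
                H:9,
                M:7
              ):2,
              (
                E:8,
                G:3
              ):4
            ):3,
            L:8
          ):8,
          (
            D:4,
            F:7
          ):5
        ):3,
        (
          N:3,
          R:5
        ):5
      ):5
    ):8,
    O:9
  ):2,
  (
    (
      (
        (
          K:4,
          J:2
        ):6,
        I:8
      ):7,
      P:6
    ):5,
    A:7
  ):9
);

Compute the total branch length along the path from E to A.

The path runs E → … → MRCA → … → A; the MRCA is the root of the tree.
Branch lengths along that path: 8 + 4 + 3 + 8 + 3 + 5 + 8 + 2 + 9 + 7 = 57.

57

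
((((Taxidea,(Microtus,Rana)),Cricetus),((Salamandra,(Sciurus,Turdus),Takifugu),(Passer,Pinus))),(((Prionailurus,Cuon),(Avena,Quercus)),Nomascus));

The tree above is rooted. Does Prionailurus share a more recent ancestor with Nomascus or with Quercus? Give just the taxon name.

Quercus

The MRCA of Prionailurus and Quercus subtends ((Prionailurus,Cuon),(Avena,Quercus)) (4 taxa).
The MRCA of Prionailurus and Nomascus subtends (((Prionailurus,Cuon),(Avena,Quercus)),Nomascus) (5 taxa).
The first is nested inside the second, so Prionailurus shares a more recent common ancestor with Quercus.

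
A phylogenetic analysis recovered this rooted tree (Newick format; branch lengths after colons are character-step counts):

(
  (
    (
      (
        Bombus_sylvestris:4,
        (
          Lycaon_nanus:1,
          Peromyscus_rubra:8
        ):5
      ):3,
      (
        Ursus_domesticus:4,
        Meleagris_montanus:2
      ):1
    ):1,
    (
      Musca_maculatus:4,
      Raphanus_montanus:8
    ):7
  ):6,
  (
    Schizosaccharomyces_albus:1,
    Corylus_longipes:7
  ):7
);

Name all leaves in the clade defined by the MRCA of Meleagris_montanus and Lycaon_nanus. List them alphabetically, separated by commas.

Tracing Meleagris_montanus: it sits inside (Ursus_domesticus,Meleagris_montanus).
Tracing Lycaon_nanus: it sits inside (Lycaon_nanus,Peromyscus_rubra).
The smallest clade enclosing both is ((Bombus_sylvestris,(Lycaon_nanus,Peromyscus_rubra)),(Ursus_domesticus,Meleagris_montanus)); the answer is its 5 terminal taxa in alphabetical order.

Bombus_sylvestris, Lycaon_nanus, Meleagris_montanus, Peromyscus_rubra, Ursus_domesticus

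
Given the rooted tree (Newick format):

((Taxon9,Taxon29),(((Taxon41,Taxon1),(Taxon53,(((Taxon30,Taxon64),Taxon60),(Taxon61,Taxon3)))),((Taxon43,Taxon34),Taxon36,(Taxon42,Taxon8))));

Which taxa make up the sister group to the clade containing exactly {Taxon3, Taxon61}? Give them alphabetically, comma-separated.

The clade containing exactly {Taxon3, Taxon61} attaches to the tree at the node subtending (((Taxon30,Taxon64),Taxon60),(Taxon61,Taxon3)).
The other lineage descending from that same node — the sister group — is ((Taxon30,Taxon64),Taxon60); its 3 tips in alphabetical order are the answer.

Taxon30, Taxon60, Taxon64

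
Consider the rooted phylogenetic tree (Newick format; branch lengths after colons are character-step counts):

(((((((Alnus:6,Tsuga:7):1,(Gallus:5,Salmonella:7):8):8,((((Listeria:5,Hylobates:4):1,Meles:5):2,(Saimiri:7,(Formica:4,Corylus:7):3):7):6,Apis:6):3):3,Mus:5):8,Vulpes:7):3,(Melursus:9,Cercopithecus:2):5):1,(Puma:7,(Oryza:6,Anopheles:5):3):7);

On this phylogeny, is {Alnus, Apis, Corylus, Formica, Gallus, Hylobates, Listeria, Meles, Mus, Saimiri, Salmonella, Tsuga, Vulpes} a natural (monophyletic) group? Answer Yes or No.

The most recent common ancestor of these taxa subtends (((((Alnus,Tsuga),(Gallus,Salmonella)),((((Listeria,Hylobates),Meles),(Saimiri,(Formica,Corylus))),Apis)),Mus),Vulpes).
That clade has exactly 13 tips — every listed taxon and nothing else — so the group is monophyletic.

Yes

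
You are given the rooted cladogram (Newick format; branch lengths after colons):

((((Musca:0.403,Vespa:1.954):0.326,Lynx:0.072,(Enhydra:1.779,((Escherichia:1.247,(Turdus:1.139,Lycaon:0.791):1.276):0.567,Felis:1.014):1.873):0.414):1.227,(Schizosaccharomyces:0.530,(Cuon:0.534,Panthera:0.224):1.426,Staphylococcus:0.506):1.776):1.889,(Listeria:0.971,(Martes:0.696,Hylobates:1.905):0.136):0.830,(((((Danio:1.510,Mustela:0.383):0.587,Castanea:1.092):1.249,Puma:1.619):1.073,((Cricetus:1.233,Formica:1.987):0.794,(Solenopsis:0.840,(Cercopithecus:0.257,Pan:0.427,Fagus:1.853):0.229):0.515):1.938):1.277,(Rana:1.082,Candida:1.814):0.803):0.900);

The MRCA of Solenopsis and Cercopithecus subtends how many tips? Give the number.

The MRCA of Solenopsis and Cercopithecus is the node subtending (Solenopsis,(Cercopithecus,Pan,Fagus)).
That clade contains 4 terminal taxa: Cercopithecus, Fagus, Pan, Solenopsis.

4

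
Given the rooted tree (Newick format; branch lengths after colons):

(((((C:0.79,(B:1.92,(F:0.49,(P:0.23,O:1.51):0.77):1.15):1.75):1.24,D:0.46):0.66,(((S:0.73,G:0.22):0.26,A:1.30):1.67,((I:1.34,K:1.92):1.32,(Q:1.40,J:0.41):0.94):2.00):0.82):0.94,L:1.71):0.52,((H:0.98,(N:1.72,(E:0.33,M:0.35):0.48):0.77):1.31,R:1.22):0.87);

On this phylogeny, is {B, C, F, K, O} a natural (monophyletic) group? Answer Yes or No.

The MRCA of the listed taxa subtends (((C,(B,(F,(P,O)))),D),(((S,G),A),((I,K),(Q,J)))).
That clade also contains A, D, G, I, J, P, Q, S, which are not in the proposed group, so the group is not monophyletic.

No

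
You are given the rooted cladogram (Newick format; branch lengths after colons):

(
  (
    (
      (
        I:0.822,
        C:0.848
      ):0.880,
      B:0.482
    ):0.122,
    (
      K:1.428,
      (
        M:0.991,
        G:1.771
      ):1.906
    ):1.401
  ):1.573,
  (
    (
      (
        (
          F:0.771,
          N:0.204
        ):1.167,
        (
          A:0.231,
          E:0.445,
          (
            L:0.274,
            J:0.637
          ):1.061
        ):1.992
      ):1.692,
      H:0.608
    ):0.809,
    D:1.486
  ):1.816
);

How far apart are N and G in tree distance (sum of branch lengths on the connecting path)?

The path runs N → … → MRCA → … → G; the MRCA is the root of the tree.
Branch lengths along that path: 0.204 + 1.167 + 1.692 + 0.809 + 1.816 + 1.573 + 1.401 + 1.906 + 1.771 = 12.339.

12.339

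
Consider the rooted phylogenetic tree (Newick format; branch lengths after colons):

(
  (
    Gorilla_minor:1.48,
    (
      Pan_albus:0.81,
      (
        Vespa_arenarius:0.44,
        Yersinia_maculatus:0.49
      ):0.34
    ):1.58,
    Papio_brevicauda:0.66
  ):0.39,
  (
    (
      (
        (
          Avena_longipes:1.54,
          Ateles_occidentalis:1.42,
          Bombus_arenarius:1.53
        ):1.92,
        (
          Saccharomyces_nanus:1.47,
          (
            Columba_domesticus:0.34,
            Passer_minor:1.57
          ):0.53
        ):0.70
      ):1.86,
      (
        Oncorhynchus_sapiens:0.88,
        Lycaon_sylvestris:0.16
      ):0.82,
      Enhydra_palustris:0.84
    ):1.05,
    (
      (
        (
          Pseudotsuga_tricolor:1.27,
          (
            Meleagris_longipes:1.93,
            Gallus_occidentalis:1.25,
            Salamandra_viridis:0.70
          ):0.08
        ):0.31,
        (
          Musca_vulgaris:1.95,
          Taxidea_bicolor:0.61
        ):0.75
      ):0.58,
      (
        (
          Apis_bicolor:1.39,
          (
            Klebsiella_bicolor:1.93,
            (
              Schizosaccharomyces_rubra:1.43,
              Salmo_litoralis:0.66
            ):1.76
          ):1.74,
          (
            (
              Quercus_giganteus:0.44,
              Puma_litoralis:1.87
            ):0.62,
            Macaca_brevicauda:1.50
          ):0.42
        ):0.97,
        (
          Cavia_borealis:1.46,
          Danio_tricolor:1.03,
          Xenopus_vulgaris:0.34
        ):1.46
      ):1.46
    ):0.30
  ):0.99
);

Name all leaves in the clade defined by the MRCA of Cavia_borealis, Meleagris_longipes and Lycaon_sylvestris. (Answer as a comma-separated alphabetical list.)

Tracing Cavia_borealis: it sits inside (Cavia_borealis,Danio_tricolor,Xenopus_vulgaris).
Tracing Meleagris_longipes: it sits inside (Meleagris_longipes,Gallus_occidentalis,Salamandra_viridis).
Tracing Lycaon_sylvestris: it sits inside (Oncorhynchus_sapiens,Lycaon_sylvestris).
The smallest clade enclosing all 3 is ((((Avena_longipes,Ateles_occidentalis,Bombus_arenarius),(Saccharomyces_nanus,(Columba_domesticus,Passer_minor))),(Oncorhynchus_sapiens,Lycaon_sylvestris),Enhydra_palustris),(((Pseudotsuga_tricolor,(Meleagris_longipes,Gallus_occidentalis,Salamandra_viridis)),(Musca_vulgaris,Taxidea_bicolor)),((Apis_bicolor,(Klebsiella_bicolor,(Schizosaccharomyces_rubra,Salmo_litoralis)),((Quercus_giganteus,Puma_litoralis),Macaca_brevicauda)),(Cavia_borealis,Danio_tricolor,Xenopus_vulgaris)))); the answer is its 25 terminal taxa in alphabetical order.

Apis_bicolor, Ateles_occidentalis, Avena_longipes, Bombus_arenarius, Cavia_borealis, Columba_domesticus, Danio_tricolor, Enhydra_palustris, Gallus_occidentalis, Klebsiella_bicolor, Lycaon_sylvestris, Macaca_brevicauda, Meleagris_longipes, Musca_vulgaris, Oncorhynchus_sapiens, Passer_minor, Pseudotsuga_tricolor, Puma_litoralis, Quercus_giganteus, Saccharomyces_nanus, Salamandra_viridis, Salmo_litoralis, Schizosaccharomyces_rubra, Taxidea_bicolor, Xenopus_vulgaris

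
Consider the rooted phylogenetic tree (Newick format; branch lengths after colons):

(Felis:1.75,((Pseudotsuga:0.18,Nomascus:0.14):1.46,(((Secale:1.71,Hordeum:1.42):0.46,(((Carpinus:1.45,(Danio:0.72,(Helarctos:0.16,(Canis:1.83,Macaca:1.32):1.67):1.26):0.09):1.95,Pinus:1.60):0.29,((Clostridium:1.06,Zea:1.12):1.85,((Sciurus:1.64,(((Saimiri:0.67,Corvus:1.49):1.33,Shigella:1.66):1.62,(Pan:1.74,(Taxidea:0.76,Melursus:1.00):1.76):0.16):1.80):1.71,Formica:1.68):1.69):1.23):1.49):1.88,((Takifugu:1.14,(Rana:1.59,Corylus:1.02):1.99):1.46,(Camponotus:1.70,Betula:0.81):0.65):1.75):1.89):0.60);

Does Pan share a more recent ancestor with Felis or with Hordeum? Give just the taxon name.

The MRCA of Pan and Hordeum subtends ((Secale,Hordeum),(((Carpinus,(Danio,(Helarctos,(Canis,Macaca)))),Pinus),((Clostridium,Zea),((Sciurus,(((Saimiri,Corvus),Shigella),(Pan,(Taxidea,Melursus)))),Formica)))) (18 taxa).
The MRCA of Pan and Felis is the root, subtending the entire tree (26 taxa).
The first is nested inside the second, so Pan shares a more recent common ancestor with Hordeum.

Hordeum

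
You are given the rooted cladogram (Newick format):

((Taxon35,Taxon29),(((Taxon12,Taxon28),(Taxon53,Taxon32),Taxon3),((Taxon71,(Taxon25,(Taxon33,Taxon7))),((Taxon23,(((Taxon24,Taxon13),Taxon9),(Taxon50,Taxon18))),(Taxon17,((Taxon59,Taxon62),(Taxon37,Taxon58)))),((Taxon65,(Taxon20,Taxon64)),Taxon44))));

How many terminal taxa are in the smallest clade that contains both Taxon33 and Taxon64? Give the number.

19

The MRCA of Taxon33 and Taxon64 is the node subtending ((Taxon71,(Taxon25,(Taxon33,Taxon7))),((Taxon23,(((Taxon24,Taxon13),Taxon9),(Taxon50,Taxon18))),(Taxon17,((Taxon59,Taxon62),(Taxon37,Taxon58)))),((Taxon65,(Taxon20,Taxon64)),Taxon44)).
That clade contains 19 terminal taxa: Taxon13, Taxon17, Taxon18, Taxon20, Taxon23, Taxon24, Taxon25, Taxon33, Taxon37, Taxon44, Taxon50, Taxon58, Taxon59, Taxon62, Taxon64, Taxon65, Taxon7, Taxon71, Taxon9.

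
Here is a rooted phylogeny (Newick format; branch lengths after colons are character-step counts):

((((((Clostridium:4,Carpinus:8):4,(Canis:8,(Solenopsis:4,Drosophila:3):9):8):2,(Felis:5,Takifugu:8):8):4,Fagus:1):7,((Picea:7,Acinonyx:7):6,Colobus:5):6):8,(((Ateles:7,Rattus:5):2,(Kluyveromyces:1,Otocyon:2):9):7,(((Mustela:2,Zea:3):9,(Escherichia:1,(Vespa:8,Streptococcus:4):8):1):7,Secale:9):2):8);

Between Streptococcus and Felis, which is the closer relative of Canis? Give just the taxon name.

Felis

The MRCA of Canis and Felis subtends (((Clostridium,Carpinus),(Canis,(Solenopsis,Drosophila))),(Felis,Takifugu)) (7 taxa).
The MRCA of Canis and Streptococcus is the root, subtending the entire tree (21 taxa).
The first is nested inside the second, so Canis shares a more recent common ancestor with Felis.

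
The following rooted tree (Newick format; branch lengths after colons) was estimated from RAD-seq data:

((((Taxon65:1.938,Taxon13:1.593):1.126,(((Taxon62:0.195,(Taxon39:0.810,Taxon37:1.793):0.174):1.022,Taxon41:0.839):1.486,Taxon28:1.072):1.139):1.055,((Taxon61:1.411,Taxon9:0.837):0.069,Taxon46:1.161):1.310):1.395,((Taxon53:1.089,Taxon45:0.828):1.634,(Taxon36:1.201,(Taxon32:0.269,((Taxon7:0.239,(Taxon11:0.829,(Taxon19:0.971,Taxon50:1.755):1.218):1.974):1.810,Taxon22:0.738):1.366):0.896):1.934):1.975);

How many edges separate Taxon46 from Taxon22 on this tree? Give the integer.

8

The MRCA of Taxon46 and Taxon22 is the root of the tree.
From Taxon46 up to that node: 3 branches. From Taxon22 up to the same node: 5 branches. Total: 3 + 5 = 8.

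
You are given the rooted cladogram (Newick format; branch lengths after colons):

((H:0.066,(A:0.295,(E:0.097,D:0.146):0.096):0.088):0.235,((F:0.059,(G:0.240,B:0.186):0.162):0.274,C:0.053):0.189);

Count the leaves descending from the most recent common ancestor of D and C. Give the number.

8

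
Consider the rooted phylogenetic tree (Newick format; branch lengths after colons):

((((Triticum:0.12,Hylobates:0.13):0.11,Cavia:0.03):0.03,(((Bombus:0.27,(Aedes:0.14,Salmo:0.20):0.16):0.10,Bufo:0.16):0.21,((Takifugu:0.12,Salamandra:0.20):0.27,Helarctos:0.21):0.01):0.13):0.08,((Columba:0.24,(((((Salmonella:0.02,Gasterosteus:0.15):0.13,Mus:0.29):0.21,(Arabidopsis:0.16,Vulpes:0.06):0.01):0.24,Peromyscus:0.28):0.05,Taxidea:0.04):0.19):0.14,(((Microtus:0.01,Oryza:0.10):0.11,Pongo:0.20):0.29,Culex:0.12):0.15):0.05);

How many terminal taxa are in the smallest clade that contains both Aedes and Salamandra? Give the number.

The MRCA of Aedes and Salamandra is the node subtending (((Bombus,(Aedes,Salmo)),Bufo),((Takifugu,Salamandra),Helarctos)).
That clade contains 7 terminal taxa: Aedes, Bombus, Bufo, Helarctos, Salamandra, Salmo, Takifugu.

7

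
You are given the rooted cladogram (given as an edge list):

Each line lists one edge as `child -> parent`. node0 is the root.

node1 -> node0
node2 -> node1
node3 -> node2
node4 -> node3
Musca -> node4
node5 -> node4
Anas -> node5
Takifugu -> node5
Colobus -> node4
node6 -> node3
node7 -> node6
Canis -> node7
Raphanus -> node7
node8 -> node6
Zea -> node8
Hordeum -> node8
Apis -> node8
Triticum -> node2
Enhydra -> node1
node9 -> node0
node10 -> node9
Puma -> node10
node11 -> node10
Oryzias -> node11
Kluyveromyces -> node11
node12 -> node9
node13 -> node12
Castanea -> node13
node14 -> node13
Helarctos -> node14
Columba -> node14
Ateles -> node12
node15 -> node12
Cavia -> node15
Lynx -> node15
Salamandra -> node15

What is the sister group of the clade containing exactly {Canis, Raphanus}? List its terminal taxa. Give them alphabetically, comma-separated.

The clade containing exactly {Canis, Raphanus} attaches to the tree at the node subtending ((Canis,Raphanus),(Zea,Hordeum,Apis)).
The other lineage descending from that same node — the sister group — is (Zea,Hordeum,Apis); its 3 tips in alphabetical order are the answer.

Apis, Hordeum, Zea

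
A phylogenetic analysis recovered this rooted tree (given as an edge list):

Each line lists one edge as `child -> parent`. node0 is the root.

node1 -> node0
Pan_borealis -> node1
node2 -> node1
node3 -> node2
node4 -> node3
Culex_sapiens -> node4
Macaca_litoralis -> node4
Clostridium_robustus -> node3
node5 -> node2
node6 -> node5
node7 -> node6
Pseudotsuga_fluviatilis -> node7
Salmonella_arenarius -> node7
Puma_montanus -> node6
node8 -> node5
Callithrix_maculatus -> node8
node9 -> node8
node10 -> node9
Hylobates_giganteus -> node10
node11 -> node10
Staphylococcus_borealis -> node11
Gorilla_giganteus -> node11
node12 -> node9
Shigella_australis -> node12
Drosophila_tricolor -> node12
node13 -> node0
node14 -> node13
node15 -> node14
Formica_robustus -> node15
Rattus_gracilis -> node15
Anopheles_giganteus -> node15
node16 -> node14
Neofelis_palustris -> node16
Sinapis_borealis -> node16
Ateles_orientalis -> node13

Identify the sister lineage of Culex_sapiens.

Macaca_litoralis

Culex_sapiens attaches to the tree at the node subtending (Culex_sapiens,Macaca_litoralis).
The other lineage descending from that same node — the sister group — is the single tip Macaca_litoralis.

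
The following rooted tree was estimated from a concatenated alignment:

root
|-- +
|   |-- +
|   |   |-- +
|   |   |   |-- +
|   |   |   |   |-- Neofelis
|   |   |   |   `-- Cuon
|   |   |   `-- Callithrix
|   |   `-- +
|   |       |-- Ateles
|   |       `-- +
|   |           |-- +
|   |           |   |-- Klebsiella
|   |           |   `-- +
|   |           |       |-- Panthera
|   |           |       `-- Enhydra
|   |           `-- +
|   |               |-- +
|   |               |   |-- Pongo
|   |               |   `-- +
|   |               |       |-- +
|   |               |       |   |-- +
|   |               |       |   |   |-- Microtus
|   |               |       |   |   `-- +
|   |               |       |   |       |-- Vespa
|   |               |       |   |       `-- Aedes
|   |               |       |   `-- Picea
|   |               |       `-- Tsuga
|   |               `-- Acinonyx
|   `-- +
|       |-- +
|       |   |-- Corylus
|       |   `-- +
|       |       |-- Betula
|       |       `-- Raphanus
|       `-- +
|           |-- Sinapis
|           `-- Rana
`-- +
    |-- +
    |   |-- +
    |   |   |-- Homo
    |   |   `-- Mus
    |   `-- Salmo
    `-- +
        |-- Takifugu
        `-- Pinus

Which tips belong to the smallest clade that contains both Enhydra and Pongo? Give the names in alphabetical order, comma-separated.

Acinonyx, Aedes, Enhydra, Klebsiella, Microtus, Panthera, Picea, Pongo, Tsuga, Vespa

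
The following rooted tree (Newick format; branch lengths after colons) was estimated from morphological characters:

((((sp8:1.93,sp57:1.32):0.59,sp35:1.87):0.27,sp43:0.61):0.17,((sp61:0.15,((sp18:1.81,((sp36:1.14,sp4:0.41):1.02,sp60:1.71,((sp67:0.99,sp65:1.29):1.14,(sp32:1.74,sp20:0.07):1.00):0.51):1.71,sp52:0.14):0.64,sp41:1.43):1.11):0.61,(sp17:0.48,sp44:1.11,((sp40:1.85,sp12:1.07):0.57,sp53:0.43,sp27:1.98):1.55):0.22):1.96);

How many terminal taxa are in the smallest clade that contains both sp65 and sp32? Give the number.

4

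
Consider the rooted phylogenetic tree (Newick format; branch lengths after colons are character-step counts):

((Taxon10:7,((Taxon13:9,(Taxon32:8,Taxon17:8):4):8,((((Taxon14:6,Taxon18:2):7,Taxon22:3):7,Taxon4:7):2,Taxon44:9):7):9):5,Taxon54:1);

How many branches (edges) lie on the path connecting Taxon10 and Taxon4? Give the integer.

5

The MRCA of Taxon10 and Taxon4 is the node subtending (Taxon10,((Taxon13,(Taxon32,Taxon17)),((((Taxon14,Taxon18),Taxon22),Taxon4),Taxon44))).
From Taxon10 up to that node: 1 branch. From Taxon4 up to the same node: 4 branches. Total: 1 + 4 = 5.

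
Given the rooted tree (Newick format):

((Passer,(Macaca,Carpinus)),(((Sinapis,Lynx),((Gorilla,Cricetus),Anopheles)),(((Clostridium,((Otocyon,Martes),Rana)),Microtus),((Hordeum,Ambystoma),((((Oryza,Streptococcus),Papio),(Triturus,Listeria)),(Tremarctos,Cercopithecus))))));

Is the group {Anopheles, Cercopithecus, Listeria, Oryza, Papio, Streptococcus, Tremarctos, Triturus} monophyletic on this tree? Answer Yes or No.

The MRCA of the listed taxa subtends (((Sinapis,Lynx),((Gorilla,Cricetus),Anopheles)),(((Clostridium,((Otocyon,Martes),Rana)),Microtus),((Hordeum,Ambystoma),((((Oryza,Streptococcus),Papio),(Triturus,Listeria)),(Tremarctos,Cercopithecus))))).
That clade also contains Ambystoma, Clostridium, Cricetus, Gorilla, Hordeum, Lynx, Martes, Microtus, Otocyon, Rana, Sinapis, which are not in the proposed group, so the group is not monophyletic.

No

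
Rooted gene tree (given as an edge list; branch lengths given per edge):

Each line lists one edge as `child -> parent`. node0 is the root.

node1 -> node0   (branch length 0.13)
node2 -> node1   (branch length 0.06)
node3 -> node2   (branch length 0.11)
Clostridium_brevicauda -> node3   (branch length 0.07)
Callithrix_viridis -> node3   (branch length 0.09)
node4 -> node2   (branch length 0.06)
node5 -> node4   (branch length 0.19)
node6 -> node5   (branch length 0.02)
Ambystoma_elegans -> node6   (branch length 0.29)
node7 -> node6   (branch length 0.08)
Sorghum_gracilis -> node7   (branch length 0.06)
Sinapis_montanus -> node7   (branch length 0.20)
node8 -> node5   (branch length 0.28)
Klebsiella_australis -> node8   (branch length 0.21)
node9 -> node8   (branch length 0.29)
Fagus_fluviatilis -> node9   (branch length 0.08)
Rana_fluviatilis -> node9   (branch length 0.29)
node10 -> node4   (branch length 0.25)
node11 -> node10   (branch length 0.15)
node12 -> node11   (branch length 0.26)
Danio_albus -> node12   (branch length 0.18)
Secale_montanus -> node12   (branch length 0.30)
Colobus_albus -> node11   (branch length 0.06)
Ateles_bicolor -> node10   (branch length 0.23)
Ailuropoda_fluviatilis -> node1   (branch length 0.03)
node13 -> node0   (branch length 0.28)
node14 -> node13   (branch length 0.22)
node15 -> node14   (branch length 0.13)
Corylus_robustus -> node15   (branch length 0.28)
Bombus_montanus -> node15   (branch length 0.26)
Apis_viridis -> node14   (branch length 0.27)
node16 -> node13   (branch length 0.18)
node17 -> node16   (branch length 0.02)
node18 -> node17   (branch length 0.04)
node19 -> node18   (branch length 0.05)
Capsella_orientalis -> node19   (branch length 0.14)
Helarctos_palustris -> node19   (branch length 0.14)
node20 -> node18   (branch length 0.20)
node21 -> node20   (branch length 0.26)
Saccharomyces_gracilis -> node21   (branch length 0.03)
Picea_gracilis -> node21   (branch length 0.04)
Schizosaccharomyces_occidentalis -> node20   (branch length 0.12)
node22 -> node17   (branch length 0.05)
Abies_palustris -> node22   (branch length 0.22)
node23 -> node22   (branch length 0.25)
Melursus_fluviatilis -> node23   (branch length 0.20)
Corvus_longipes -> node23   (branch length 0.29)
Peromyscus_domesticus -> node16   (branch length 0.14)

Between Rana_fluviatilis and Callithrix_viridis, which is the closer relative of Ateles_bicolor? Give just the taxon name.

The MRCA of Ateles_bicolor and Rana_fluviatilis subtends (((Ambystoma_elegans,(Sorghum_gracilis,Sinapis_montanus)),(Klebsiella_australis,(Fagus_fluviatilis,Rana_fluviatilis))),(((Danio_albus,Secale_montanus),Colobus_albus),Ateles_bicolor)) (10 taxa).
The MRCA of Ateles_bicolor and Callithrix_viridis subtends ((Clostridium_brevicauda,Callithrix_viridis),(((Ambystoma_elegans,(Sorghum_gracilis,Sinapis_montanus)),(Klebsiella_australis,(Fagus_fluviatilis,Rana_fluviatilis))),(((Danio_albus,Secale_montanus),Colobus_albus),Ateles_bicolor))) (12 taxa).
The first is nested inside the second, so Ateles_bicolor shares a more recent common ancestor with Rana_fluviatilis.

Rana_fluviatilis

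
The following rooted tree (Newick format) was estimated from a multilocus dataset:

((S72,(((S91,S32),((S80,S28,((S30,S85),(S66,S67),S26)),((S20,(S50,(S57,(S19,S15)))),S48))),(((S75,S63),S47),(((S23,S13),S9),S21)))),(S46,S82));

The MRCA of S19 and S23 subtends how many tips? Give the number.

22

The MRCA of S19 and S23 is the node subtending (((S91,S32),((S80,S28,((S30,S85),(S66,S67),S26)),((S20,(S50,(S57,(S19,S15)))),S48))),(((S75,S63),S47),(((S23,S13),S9),S21))).
That clade contains 22 terminal taxa: S13, S15, S19, S20, S21, S23, S26, S28, S30, S32, S47, S48, S50, S57, S63, S66, S67, S75, S80, S85, S9, S91.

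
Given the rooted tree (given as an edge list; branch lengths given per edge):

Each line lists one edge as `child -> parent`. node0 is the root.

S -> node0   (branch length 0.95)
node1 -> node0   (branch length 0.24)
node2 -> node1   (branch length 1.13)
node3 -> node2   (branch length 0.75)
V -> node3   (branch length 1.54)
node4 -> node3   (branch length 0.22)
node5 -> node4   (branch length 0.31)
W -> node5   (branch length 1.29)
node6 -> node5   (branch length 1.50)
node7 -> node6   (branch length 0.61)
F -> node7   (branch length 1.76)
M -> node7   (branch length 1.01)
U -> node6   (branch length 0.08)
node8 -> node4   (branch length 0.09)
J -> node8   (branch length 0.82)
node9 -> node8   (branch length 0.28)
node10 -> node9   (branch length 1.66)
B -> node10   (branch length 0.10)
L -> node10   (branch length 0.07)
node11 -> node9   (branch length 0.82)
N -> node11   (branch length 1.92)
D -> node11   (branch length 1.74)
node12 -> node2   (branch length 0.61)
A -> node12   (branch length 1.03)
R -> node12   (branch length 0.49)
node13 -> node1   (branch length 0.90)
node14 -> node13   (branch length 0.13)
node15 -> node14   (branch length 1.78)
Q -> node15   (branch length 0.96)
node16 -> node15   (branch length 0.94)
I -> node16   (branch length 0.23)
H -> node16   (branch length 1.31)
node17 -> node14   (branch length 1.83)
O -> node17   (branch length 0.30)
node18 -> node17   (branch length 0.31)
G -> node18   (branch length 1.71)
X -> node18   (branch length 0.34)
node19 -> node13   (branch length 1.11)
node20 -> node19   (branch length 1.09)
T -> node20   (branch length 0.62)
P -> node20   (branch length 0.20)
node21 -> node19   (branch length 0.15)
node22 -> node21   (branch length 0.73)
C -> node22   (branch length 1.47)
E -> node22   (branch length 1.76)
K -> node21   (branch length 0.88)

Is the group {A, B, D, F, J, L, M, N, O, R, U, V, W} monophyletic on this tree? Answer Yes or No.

No

The MRCA of the listed taxa subtends (((V,((W,((F,M),U)),(J,((B,L),(N,D))))),(A,R)),(((Q,(I,H)),(O,(G,X))),((T,P),((C,E),K)))).
That clade also contains C, E, G, H, I, K, P, Q, T, X, which are not in the proposed group, so the group is not monophyletic.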